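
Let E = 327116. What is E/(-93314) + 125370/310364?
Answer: -22456563511/7240326574 ≈ -3.1016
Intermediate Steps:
E/(-93314) + 125370/310364 = 327116/(-93314) + 125370/310364 = 327116*(-1/93314) + 125370*(1/310364) = -163558/46657 + 62685/155182 = -22456563511/7240326574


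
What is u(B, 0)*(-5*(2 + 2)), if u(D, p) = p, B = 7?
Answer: 0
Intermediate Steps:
u(B, 0)*(-5*(2 + 2)) = 0*(-5*(2 + 2)) = 0*(-5*4) = 0*(-20) = 0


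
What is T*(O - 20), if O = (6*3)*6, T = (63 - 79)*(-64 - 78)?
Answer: 199936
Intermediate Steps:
T = 2272 (T = -16*(-142) = 2272)
O = 108 (O = 18*6 = 108)
T*(O - 20) = 2272*(108 - 20) = 2272*88 = 199936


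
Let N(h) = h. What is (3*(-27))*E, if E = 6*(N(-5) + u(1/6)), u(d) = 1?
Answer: 1944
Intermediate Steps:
E = -24 (E = 6*(-5 + 1) = 6*(-4) = -24)
(3*(-27))*E = (3*(-27))*(-24) = -81*(-24) = 1944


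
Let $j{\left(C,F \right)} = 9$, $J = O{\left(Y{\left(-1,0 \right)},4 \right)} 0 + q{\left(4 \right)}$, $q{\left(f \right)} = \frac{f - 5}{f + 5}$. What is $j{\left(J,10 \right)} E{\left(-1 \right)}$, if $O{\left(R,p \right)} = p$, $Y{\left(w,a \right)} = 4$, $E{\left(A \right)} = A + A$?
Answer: $-18$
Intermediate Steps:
$E{\left(A \right)} = 2 A$
$q{\left(f \right)} = \frac{-5 + f}{5 + f}$
$J = - \frac{1}{9}$ ($J = 4 \cdot 0 + \frac{-5 + 4}{5 + 4} = 0 + \frac{1}{9} \left(-1\right) = 0 - \frac{1}{9} = - \frac{1}{9} \approx -0.11111$)
$j{\left(J,10 \right)} E{\left(-1 \right)} = 9 \cdot 2 \left(-1\right) = 9 \left(-2\right) = -18$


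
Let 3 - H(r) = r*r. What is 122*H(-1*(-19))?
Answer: -43676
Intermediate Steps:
H(r) = 3 - r² (H(r) = 3 - r*r = 3 - r²)
122*H(-1*(-19)) = 122*(3 - (-1*(-19))²) = 122*(3 - 1*19²) = 122*(3 - 1*361) = 122*(3 - 361) = 122*(-358) = -43676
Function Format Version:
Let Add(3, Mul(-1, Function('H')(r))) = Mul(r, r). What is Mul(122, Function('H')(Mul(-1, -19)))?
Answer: -43676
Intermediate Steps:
Function('H')(r) = Add(3, Mul(-1, Pow(r, 2))) (Function('H')(r) = Add(3, Mul(-1, Mul(r, r))) = Add(3, Mul(-1, Pow(r, 2))))
Mul(122, Function('H')(Mul(-1, -19))) = Mul(122, Add(3, Mul(-1, Pow(Mul(-1, -19), 2)))) = Mul(122, Add(3, Mul(-1, Pow(19, 2)))) = Mul(122, Add(3, Mul(-1, 361))) = Mul(122, Add(3, -361)) = Mul(122, -358) = -43676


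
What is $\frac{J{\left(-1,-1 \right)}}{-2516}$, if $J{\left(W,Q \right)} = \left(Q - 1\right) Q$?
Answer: $- \frac{1}{1258} \approx -0.00079491$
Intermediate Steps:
$J{\left(W,Q \right)} = Q \left(-1 + Q\right)$ ($J{\left(W,Q \right)} = \left(-1 + Q\right) Q = Q \left(-1 + Q\right)$)
$\frac{J{\left(-1,-1 \right)}}{-2516} = \frac{\left(-1\right) \left(-1 - 1\right)}{-2516} = - \frac{\left(-1\right) \left(-2\right)}{2516} = \left(- \frac{1}{2516}\right) 2 = - \frac{1}{1258}$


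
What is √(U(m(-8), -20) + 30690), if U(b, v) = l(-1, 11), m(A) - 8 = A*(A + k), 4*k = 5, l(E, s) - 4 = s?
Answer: √30705 ≈ 175.23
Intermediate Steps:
l(E, s) = 4 + s
k = 5/4 (k = (¼)*5 = 5/4 ≈ 1.2500)
m(A) = 8 + A*(5/4 + A) (m(A) = 8 + A*(A + 5/4) = 8 + A*(5/4 + A))
U(b, v) = 15 (U(b, v) = 4 + 11 = 15)
√(U(m(-8), -20) + 30690) = √(15 + 30690) = √30705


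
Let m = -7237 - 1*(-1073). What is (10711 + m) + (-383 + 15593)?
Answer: 19757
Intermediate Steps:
m = -6164 (m = -7237 + 1073 = -6164)
(10711 + m) + (-383 + 15593) = (10711 - 6164) + (-383 + 15593) = 4547 + 15210 = 19757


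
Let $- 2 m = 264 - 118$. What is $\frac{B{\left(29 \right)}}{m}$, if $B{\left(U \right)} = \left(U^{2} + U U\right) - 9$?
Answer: $- \frac{1673}{73} \approx -22.918$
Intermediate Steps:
$B{\left(U \right)} = -9 + 2 U^{2}$ ($B{\left(U \right)} = \left(U^{2} + U^{2}\right) - 9 = 2 U^{2} - 9 = -9 + 2 U^{2}$)
$m = -73$ ($m = - \frac{264 - 118}{2} = \left(- \frac{1}{2}\right) 146 = -73$)
$\frac{B{\left(29 \right)}}{m} = \frac{-9 + 2 \cdot 29^{2}}{-73} = \left(-9 + 2 \cdot 841\right) \left(- \frac{1}{73}\right) = \left(-9 + 1682\right) \left(- \frac{1}{73}\right) = 1673 \left(- \frac{1}{73}\right) = - \frac{1673}{73}$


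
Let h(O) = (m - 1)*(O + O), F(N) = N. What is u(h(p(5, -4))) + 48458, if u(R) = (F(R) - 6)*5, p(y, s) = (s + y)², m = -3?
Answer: 48388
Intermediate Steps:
h(O) = -8*O (h(O) = (-3 - 1)*(O + O) = -8*O)
u(R) = -30 + 5*R (u(R) = (R - 6)*5 = (-6 + R)*5 = -30 + 5*R)
u(h(p(5, -4))) + 48458 = (-30 + 5*(-8*(-4 + 5)²)) + 48458 = (-30 + 5*(-8*1²)) + 48458 = (-30 + 5*(-8*1)) + 48458 = (-30 + 5*(-8)) + 48458 = (-30 - 40) + 48458 = -70 + 48458 = 48388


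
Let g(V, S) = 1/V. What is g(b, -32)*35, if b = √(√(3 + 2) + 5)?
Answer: 35/√(5 + √5) ≈ 13.011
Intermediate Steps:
b = √(5 + √5) (b = √(√5 + 5) = √(5 + √5) ≈ 2.6900)
g(b, -32)*35 = 35/√(5 + √5)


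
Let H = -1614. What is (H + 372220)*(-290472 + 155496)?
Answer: -50022915456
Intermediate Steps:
(H + 372220)*(-290472 + 155496) = (-1614 + 372220)*(-290472 + 155496) = 370606*(-134976) = -50022915456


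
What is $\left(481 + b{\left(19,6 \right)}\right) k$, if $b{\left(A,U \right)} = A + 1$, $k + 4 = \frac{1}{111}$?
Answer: $- \frac{73981}{37} \approx -1999.5$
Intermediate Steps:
$k = - \frac{443}{111}$ ($k = -4 + \frac{1}{111} = - \frac{443}{111} \approx -3.991$)
$b{\left(A,U \right)} = 1 + A$
$\left(481 + b{\left(19,6 \right)}\right) k = \left(481 + \left(1 + 19\right)\right) \left(- \frac{443}{111}\right) = \left(481 + 20\right) \left(- \frac{443}{111}\right) = 501 \left(- \frac{443}{111}\right) = - \frac{73981}{37}$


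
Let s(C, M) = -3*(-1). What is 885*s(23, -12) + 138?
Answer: 2793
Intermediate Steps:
s(C, M) = 3
885*s(23, -12) + 138 = 885*3 + 138 = 2655 + 138 = 2793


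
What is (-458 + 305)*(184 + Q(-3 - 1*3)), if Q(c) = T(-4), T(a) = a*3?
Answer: -26316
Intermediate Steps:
T(a) = 3*a
Q(c) = -12 (Q(c) = 3*(-4) = -12)
(-458 + 305)*(184 + Q(-3 - 1*3)) = (-458 + 305)*(184 - 12) = -153*172 = -26316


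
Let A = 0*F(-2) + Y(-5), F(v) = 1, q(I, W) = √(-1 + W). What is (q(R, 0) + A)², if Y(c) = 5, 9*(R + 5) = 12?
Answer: (5 + I)² ≈ 24.0 + 10.0*I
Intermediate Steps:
R = -11/3 (R = -5 + (⅑)*12 = -5 + 4/3 = -11/3 ≈ -3.6667)
A = 5 (A = 0*1 + 5 = 0 + 5 = 5)
(q(R, 0) + A)² = (√(-1 + 0) + 5)² = (√(-1) + 5)² = (I + 5)² = (5 + I)²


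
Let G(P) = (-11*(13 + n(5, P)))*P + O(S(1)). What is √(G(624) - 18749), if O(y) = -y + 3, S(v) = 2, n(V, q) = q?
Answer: 2*I*√1097779 ≈ 2095.5*I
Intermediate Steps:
O(y) = 3 - y
G(P) = 1 + P*(-143 - 11*P) (G(P) = (-11*(13 + P))*P + (3 - 1*2) = (-143 - 11*P)*P + (3 - 2) = P*(-143 - 11*P) + 1 = 1 + P*(-143 - 11*P))
√(G(624) - 18749) = √((1 - 143*624 - 11*624²) - 18749) = √((1 - 89232 - 11*389376) - 18749) = √((1 - 89232 - 4283136) - 18749) = √(-4372367 - 18749) = √(-4391116) = 2*I*√1097779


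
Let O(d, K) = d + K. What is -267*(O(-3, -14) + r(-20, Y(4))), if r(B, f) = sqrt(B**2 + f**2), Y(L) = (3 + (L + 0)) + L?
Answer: 4539 - 267*sqrt(521) ≈ -1555.4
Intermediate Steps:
Y(L) = 3 + 2*L (Y(L) = (3 + L) + L = 3 + 2*L)
O(d, K) = K + d
-267*(O(-3, -14) + r(-20, Y(4))) = -267*((-14 - 3) + sqrt((-20)**2 + (3 + 2*4)**2)) = -267*(-17 + sqrt(400 + (3 + 8)**2)) = -267*(-17 + sqrt(400 + 11**2)) = -267*(-17 + sqrt(400 + 121)) = -267*(-17 + sqrt(521)) = 4539 - 267*sqrt(521)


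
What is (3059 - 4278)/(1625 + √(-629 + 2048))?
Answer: -1980875/2639206 + 1219*√1419/2639206 ≈ -0.73316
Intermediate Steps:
(3059 - 4278)/(1625 + √(-629 + 2048)) = -1219/(1625 + √1419)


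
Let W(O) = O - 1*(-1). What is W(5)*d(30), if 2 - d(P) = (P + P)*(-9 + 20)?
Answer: -3948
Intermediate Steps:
d(P) = 2 - 22*P (d(P) = 2 - (P + P)*(-9 + 20) = 2 - 2*P*11 = 2 - 22*P)
W(O) = 1 + O (W(O) = O + 1 = 1 + O)
W(5)*d(30) = (1 + 5)*(2 - 22*30) = 6*(2 - 660) = 6*(-658) = -3948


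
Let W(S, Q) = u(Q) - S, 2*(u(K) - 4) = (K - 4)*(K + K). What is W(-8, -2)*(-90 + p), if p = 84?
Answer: -144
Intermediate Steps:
u(K) = 4 + K*(-4 + K) (u(K) = 4 + ((K - 4)*(K + K))/2 = 4 + ((-4 + K)*(2*K))/2 = 4 + (2*K*(-4 + K))/2 = 4 + K*(-4 + K))
W(S, Q) = 4 + Q**2 - S - 4*Q (W(S, Q) = (4 + Q**2 - 4*Q) - S = 4 + Q**2 - S - 4*Q)
W(-8, -2)*(-90 + p) = (4 + (-2)**2 - 1*(-8) - 4*(-2))*(-90 + 84) = (4 + 4 + 8 + 8)*(-6) = 24*(-6) = -144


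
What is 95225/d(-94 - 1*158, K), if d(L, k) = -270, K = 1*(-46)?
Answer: -19045/54 ≈ -352.69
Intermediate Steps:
K = -46
95225/d(-94 - 1*158, K) = 95225/(-270) = 95225*(-1/270) = -19045/54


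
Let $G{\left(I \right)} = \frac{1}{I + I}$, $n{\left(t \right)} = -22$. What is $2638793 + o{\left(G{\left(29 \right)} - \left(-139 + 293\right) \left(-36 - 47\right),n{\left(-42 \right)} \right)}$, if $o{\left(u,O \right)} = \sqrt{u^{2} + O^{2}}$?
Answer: $2638793 + \frac{5 \sqrt{21984473185}}{58} \approx 2.6516 \cdot 10^{6}$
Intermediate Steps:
$G{\left(I \right)} = \frac{1}{2 I}$
$o{\left(u,O \right)} = \sqrt{O^{2} + u^{2}}$
$2638793 + o{\left(G{\left(29 \right)} - \left(-139 + 293\right) \left(-36 - 47\right),n{\left(-42 \right)} \right)} = 2638793 + \sqrt{\left(-22\right)^{2} + \left(\frac{1}{2 \cdot 29} - \left(-139 + 293\right) \left(-36 - 47\right)\right)^{2}} = 2638793 + \sqrt{484 + \left(\frac{1}{2} \cdot \frac{1}{29} - 154 \left(-83\right)\right)^{2}} = 2638793 + \sqrt{484 + \left(\frac{1}{58} - -12782\right)^{2}} = 2638793 + \sqrt{484 + \left(\frac{1}{58} + 12782\right)^{2}} = 2638793 + \sqrt{484 + \left(\frac{741357}{58}\right)^{2}} = 2638793 + \sqrt{484 + \frac{549610201449}{3364}} = 2638793 + \sqrt{\frac{549611829625}{3364}} = 2638793 + \frac{5 \sqrt{21984473185}}{58}$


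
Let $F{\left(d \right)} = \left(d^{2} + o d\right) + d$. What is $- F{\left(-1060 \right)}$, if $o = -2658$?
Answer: $-3940020$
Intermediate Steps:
$F{\left(d \right)} = d^{2} - 2657 d$ ($F{\left(d \right)} = \left(d^{2} - 2658 d\right) + d = d^{2} - 2657 d$)
$- F{\left(-1060 \right)} = - \left(-1060\right) \left(-2657 - 1060\right) = - \left(-1060\right) \left(-3717\right) = \left(-1\right) 3940020 = -3940020$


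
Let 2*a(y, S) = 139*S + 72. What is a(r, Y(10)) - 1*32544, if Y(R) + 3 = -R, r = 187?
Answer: -66823/2 ≈ -33412.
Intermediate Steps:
Y(R) = -3 - R
a(y, S) = 36 + 139*S/2 (a(y, S) = (139*S + 72)/2 = (72 + 139*S)/2 = 36 + 139*S/2)
a(r, Y(10)) - 1*32544 = (36 + 139*(-3 - 1*10)/2) - 1*32544 = (36 + 139*(-3 - 10)/2) - 32544 = (36 + (139/2)*(-13)) - 32544 = (36 - 1807/2) - 32544 = -1735/2 - 32544 = -66823/2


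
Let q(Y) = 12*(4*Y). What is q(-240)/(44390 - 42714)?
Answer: -2880/419 ≈ -6.8735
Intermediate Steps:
q(Y) = 48*Y
q(-240)/(44390 - 42714) = (48*(-240))/(44390 - 42714) = -11520/1676 = -11520*1/1676 = -2880/419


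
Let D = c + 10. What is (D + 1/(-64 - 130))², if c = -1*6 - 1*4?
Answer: 1/37636 ≈ 2.6570e-5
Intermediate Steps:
c = -10 (c = -6 - 4 = -10)
D = 0 (D = -10 + 10 = 0)
(D + 1/(-64 - 130))² = (0 + 1/(-64 - 130))² = (0 + 1/(-194))² = (0 - 1/194)² = (-1/194)² = 1/37636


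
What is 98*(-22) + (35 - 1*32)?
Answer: -2153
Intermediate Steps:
98*(-22) + (35 - 1*32) = -2156 + (35 - 32) = -2156 + 3 = -2153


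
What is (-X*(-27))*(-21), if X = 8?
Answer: -4536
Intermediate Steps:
(-X*(-27))*(-21) = (-1*8*(-27))*(-21) = -8*(-27)*(-21) = 216*(-21) = -4536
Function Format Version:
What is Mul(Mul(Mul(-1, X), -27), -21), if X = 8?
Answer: -4536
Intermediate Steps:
Mul(Mul(Mul(-1, X), -27), -21) = Mul(Mul(Mul(-1, 8), -27), -21) = Mul(Mul(-8, -27), -21) = Mul(216, -21) = -4536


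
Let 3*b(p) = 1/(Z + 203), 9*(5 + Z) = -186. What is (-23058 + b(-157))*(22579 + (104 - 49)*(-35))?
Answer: -126679811585/266 ≈ -4.7624e+8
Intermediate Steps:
Z = -77/3 (Z = -5 + (⅑)*(-186) = -5 - 62/3 = -77/3 ≈ -25.667)
b(p) = 1/532 (b(p) = 1/(3*(-77/3 + 203)) = 1/(3*(532/3)) = (⅓)*(3/532) = 1/532)
(-23058 + b(-157))*(22579 + (104 - 49)*(-35)) = (-23058 + 1/532)*(22579 + (104 - 49)*(-35)) = -12266855*(22579 + 55*(-35))/532 = -12266855*(22579 - 1925)/532 = -12266855/532*20654 = -126679811585/266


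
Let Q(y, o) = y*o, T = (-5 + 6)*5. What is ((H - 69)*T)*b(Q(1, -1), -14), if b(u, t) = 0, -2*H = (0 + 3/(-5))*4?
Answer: 0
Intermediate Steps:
T = 5 (T = 1*5 = 5)
H = 6/5 (H = -(0 + 3/(-5))*4/2 = -(0 + 3*(-⅕))*4/2 = -(0 - ⅗)*4/2 = -(-3)*4/10 = -½*(-12/5) = 6/5 ≈ 1.2000)
Q(y, o) = o*y
((H - 69)*T)*b(Q(1, -1), -14) = ((6/5 - 69)*5)*0 = -339/5*5*0 = -339*0 = 0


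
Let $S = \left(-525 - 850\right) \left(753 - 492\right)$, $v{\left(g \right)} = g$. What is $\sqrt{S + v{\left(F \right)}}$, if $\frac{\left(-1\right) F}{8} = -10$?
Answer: $i \sqrt{358795} \approx 599.0 i$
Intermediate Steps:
$F = 80$ ($F = \left(-8\right) \left(-10\right) = 80$)
$S = -358875$ ($S = \left(-1375\right) 261 = -358875$)
$\sqrt{S + v{\left(F \right)}} = \sqrt{-358875 + 80} = \sqrt{-358795} = i \sqrt{358795}$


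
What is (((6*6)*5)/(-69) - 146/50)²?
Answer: 10106041/330625 ≈ 30.566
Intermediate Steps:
(((6*6)*5)/(-69) - 146/50)² = ((36*5)*(-1/69) - 146*1/50)² = (180*(-1/69) - 73/25)² = (-60/23 - 73/25)² = (-3179/575)² = 10106041/330625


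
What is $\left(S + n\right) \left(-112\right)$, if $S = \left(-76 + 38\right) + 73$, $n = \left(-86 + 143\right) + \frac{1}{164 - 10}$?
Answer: $- \frac{113352}{11} \approx -10305.0$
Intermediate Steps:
$n = \frac{8779}{154}$ ($n = 57 + \frac{1}{154} = \frac{8779}{154} \approx 57.006$)
$S = 35$ ($S = -38 + 73 = 35$)
$\left(S + n\right) \left(-112\right) = \left(35 + \frac{8779}{154}\right) \left(-112\right) = \frac{14169}{154} \left(-112\right) = - \frac{113352}{11}$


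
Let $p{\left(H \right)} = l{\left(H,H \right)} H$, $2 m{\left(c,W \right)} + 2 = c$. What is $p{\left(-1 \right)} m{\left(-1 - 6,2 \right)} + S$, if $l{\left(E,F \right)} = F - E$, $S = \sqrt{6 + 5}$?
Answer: $\sqrt{11} \approx 3.3166$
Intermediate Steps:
$m{\left(c,W \right)} = -1 + \frac{c}{2}$
$S = \sqrt{11} \approx 3.3166$
$p{\left(H \right)} = 0$ ($p{\left(H \right)} = \left(H - H\right) H = 0 H = 0$)
$p{\left(-1 \right)} m{\left(-1 - 6,2 \right)} + S = 0 \left(-1 + \frac{-1 - 6}{2}\right) + \sqrt{11} = 0 \left(-1 + \frac{1}{2} \left(-7\right)\right) + \sqrt{11} = 0 \left(-1 - \frac{7}{2}\right) + \sqrt{11} = 0 \left(- \frac{9}{2}\right) + \sqrt{11} = 0 + \sqrt{11} = \sqrt{11}$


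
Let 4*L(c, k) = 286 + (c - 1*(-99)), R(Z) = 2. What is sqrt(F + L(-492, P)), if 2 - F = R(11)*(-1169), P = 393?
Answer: sqrt(9253)/2 ≈ 48.096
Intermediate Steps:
L(c, k) = 385/4 + c/4 (L(c, k) = (286 + (c - 1*(-99)))/4 = (286 + (c + 99))/4 = (286 + (99 + c))/4 = (385 + c)/4 = 385/4 + c/4)
F = 2340 (F = 2 - 2*(-1169) = 2 - 1*(-2338) = 2 + 2338 = 2340)
sqrt(F + L(-492, P)) = sqrt(2340 + (385/4 + (1/4)*(-492))) = sqrt(2340 + (385/4 - 123)) = sqrt(2340 - 107/4) = sqrt(9253/4) = sqrt(9253)/2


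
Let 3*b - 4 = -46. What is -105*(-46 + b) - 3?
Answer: 6297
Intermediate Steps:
b = -14 (b = 4/3 + (1/3)*(-46) = 4/3 - 46/3 = -14)
-105*(-46 + b) - 3 = -105*(-46 - 14) - 3 = -105*(-60) - 3 = 6300 - 3 = 6297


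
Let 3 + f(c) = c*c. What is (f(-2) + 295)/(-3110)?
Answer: -148/1555 ≈ -0.095177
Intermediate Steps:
f(c) = -3 + c² (f(c) = -3 + c*c = -3 + c²)
(f(-2) + 295)/(-3110) = ((-3 + (-2)²) + 295)/(-3110) = ((-3 + 4) + 295)*(-1/3110) = (1 + 295)*(-1/3110) = 296*(-1/3110) = -148/1555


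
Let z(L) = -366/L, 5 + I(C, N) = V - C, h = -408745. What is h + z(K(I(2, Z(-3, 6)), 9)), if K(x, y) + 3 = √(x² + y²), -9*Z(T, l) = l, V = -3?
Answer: -35152619/86 - 183*√181/86 ≈ -4.0878e+5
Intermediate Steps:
Z(T, l) = -l/9
I(C, N) = -8 - C (I(C, N) = -5 + (-3 - C) = -8 - C)
K(x, y) = -3 + √(x² + y²)
h + z(K(I(2, Z(-3, 6)), 9)) = -408745 - 366/(-3 + √((-8 - 1*2)² + 9²)) = -408745 - 366/(-3 + √((-8 - 2)² + 81)) = -408745 - 366/(-3 + √((-10)² + 81)) = -408745 - 366/(-3 + √(100 + 81)) = -408745 - 366/(-3 + √181)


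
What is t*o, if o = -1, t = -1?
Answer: 1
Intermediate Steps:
t*o = -1*(-1) = 1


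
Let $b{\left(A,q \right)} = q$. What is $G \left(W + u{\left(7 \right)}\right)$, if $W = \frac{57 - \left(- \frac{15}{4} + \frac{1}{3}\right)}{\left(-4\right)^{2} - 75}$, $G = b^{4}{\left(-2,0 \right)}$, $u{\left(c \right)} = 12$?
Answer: $0$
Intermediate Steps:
$G = 0$ ($G = 0^{4} = 0$)
$W = - \frac{725}{708}$ ($W = \frac{57 - - \frac{41}{12}}{16 - 75} = \frac{57 + \left(\frac{15}{4} - \frac{1}{3}\right)}{-59} = \left(57 + \frac{41}{12}\right) \left(- \frac{1}{59}\right) = \frac{725}{12} \left(- \frac{1}{59}\right) = - \frac{725}{708} \approx -1.024$)
$G \left(W + u{\left(7 \right)}\right) = 0 \left(- \frac{725}{708} + 12\right) = 0 \cdot \frac{7771}{708} = 0$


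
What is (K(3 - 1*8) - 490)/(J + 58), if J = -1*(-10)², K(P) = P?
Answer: 165/14 ≈ 11.786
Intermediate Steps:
J = -100 (J = -1*100 = -100)
(K(3 - 1*8) - 490)/(J + 58) = ((3 - 1*8) - 490)/(-100 + 58) = ((3 - 8) - 490)/(-42) = (-5 - 490)*(-1/42) = -495*(-1/42) = 165/14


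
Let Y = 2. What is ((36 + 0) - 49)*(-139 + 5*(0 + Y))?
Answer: 1677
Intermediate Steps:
((36 + 0) - 49)*(-139 + 5*(0 + Y)) = ((36 + 0) - 49)*(-139 + 5*(0 + 2)) = (36 - 49)*(-139 + 5*2) = -13*(-139 + 10) = -13*(-129) = 1677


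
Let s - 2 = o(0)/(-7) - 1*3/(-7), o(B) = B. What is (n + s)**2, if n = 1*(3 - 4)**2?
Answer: 576/49 ≈ 11.755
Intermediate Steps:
s = 17/7 (s = 2 + (0/(-7) - 1*3/(-7)) = 2 + (0*(-1/7) - 3*(-1/7)) = 2 + (0 + 3/7) = 2 + 3/7 = 17/7 ≈ 2.4286)
n = 1 (n = 1*(-1)**2 = 1*1 = 1)
(n + s)**2 = (1 + 17/7)**2 = (24/7)**2 = 576/49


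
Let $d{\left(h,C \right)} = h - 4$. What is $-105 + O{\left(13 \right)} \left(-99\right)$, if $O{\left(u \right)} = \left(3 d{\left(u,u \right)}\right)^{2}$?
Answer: $-72276$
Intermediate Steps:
$d{\left(h,C \right)} = -4 + h$
$O{\left(u \right)} = \left(-12 + 3 u\right)^{2}$ ($O{\left(u \right)} = \left(3 \left(-4 + u\right)\right)^{2} = \left(-12 + 3 u\right)^{2}$)
$-105 + O{\left(13 \right)} \left(-99\right) = -105 + 9 \left(-4 + 13\right)^{2} \left(-99\right) = -105 + 9 \cdot 9^{2} \left(-99\right) = -105 + 9 \cdot 81 \left(-99\right) = -105 + 729 \left(-99\right) = -105 - 72171 = -72276$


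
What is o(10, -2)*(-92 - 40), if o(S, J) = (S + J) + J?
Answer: -792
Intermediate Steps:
o(S, J) = S + 2*J (o(S, J) = (J + S) + J = S + 2*J)
o(10, -2)*(-92 - 40) = (10 + 2*(-2))*(-92 - 40) = (10 - 4)*(-132) = 6*(-132) = -792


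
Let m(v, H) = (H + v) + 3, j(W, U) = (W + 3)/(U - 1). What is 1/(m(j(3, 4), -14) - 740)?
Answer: -1/749 ≈ -0.0013351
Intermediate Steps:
j(W, U) = (3 + W)/(-1 + U)
m(v, H) = 3 + H + v
1/(m(j(3, 4), -14) - 740) = 1/((3 - 14 + (3 + 3)/(-1 + 4)) - 740) = 1/((3 - 14 + 6/3) - 740) = 1/((3 - 14 + (1/3)*6) - 740) = 1/((3 - 14 + 2) - 740) = 1/(-9 - 740) = 1/(-749) = -1/749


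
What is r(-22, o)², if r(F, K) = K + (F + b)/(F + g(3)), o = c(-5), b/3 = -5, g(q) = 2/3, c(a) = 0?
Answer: 12321/4096 ≈ 3.0081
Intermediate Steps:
g(q) = ⅔ (g(q) = 2*(⅓) = ⅔)
b = -15 (b = 3*(-5) = -15)
o = 0
r(F, K) = K + (-15 + F)/(⅔ + F) (r(F, K) = K + (F - 15)/(F + ⅔) = K + (-15 + F)/(⅔ + F))
r(-22, o)² = ((-45 + 2*0 + 3*(-22) + 3*(-22)*0)/(2 + 3*(-22)))² = ((-45 + 0 - 66 + 0)/(2 - 66))² = (-111/(-64))² = (-1/64*(-111))² = (111/64)² = 12321/4096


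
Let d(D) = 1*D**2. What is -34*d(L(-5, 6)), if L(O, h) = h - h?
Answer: 0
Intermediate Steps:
L(O, h) = 0
d(D) = D**2
-34*d(L(-5, 6)) = -34*0**2 = -34*0 = 0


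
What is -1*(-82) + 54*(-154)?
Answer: -8234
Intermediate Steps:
-1*(-82) + 54*(-154) = 82 - 8316 = -8234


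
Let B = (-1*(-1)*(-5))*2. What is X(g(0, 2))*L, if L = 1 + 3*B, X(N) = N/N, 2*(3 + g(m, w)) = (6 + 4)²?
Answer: -29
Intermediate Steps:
B = -10 (B = (1*(-5))*2 = -5*2 = -10)
g(m, w) = 47 (g(m, w) = -3 + (6 + 4)²/2 = -3 + (½)*10² = -3 + (½)*100 = -3 + 50 = 47)
X(N) = 1
L = -29 (L = 1 + 3*(-10) = 1 - 30 = -29)
X(g(0, 2))*L = 1*(-29) = -29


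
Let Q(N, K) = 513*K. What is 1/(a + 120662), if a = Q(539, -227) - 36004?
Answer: -1/31793 ≈ -3.1453e-5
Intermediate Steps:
a = -152455 (a = 513*(-227) - 36004 = -116451 - 36004 = -152455)
1/(a + 120662) = 1/(-152455 + 120662) = 1/(-31793) = -1/31793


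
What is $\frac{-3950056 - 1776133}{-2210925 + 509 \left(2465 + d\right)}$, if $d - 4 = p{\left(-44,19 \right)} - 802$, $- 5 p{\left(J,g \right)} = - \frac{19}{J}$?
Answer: $\frac{1259761580}{299742511} \approx 4.2028$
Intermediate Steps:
$p{\left(J,g \right)} = \frac{19}{5 J}$ ($p{\left(J,g \right)} = - \frac{\left(-19\right) \frac{1}{J}}{5} = \frac{19}{5 J}$)
$d = - \frac{175579}{220}$ ($d = 4 - \left(802 - \frac{19}{5 \left(-44\right)}\right) = 4 + \left(\frac{19}{5} \left(- \frac{1}{44}\right) - 802\right) = 4 - \frac{176459}{220} = - \frac{175579}{220} \approx -798.09$)
$\frac{-3950056 - 1776133}{-2210925 + 509 \left(2465 + d\right)} = \frac{-3950056 - 1776133}{-2210925 + 509 \left(2465 - \frac{175579}{220}\right)} = - \frac{5726189}{-2210925 + 509 \cdot \frac{366721}{220}} = - \frac{5726189}{-2210925 + \frac{186660989}{220}} = - \frac{5726189}{- \frac{299742511}{220}} = \left(-5726189\right) \left(- \frac{220}{299742511}\right) = \frac{1259761580}{299742511}$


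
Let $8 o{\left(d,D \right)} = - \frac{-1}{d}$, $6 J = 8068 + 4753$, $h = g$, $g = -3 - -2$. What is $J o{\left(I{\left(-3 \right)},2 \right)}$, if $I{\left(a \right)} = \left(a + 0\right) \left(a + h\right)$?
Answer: $\frac{12821}{576} \approx 22.259$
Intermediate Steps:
$g = -1$ ($g = -3 + 2 = -1$)
$h = -1$
$I{\left(a \right)} = a \left(-1 + a\right)$ ($I{\left(a \right)} = \left(a + 0\right) \left(a - 1\right) = a \left(-1 + a\right)$)
$J = \frac{12821}{6}$ ($J = \frac{8068 + 4753}{6} = \frac{1}{6} \cdot 12821 = \frac{12821}{6} \approx 2136.8$)
$o{\left(d,D \right)} = \frac{1}{8 d}$ ($o{\left(d,D \right)} = \frac{\left(-1\right) \left(- \frac{1}{d}\right)}{8} = \frac{1}{8 d}$)
$J o{\left(I{\left(-3 \right)},2 \right)} = \frac{12821 \frac{1}{8 \left(- 3 \left(-1 - 3\right)\right)}}{6} = \frac{12821 \frac{1}{8 \left(\left(-3\right) \left(-4\right)\right)}}{6} = \frac{12821 \frac{1}{8 \cdot 12}}{6} = \frac{12821 \cdot \frac{1}{8} \cdot \frac{1}{12}}{6} = \frac{12821}{6} \cdot \frac{1}{96} = \frac{12821}{576}$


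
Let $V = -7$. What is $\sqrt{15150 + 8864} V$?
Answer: $- 7 \sqrt{24014} \approx -1084.8$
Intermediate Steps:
$\sqrt{15150 + 8864} V = \sqrt{15150 + 8864} \left(-7\right) = \sqrt{24014} \left(-7\right) = - 7 \sqrt{24014}$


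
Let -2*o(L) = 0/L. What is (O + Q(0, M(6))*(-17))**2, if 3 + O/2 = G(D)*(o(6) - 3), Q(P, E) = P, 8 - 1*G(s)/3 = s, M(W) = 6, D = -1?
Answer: 28224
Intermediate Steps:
G(s) = 24 - 3*s
o(L) = 0 (o(L) = -0/L = -1/2*0 = 0)
O = -168 (O = -6 + 2*((24 - 3*(-1))*(0 - 3)) = -6 + 2*((24 + 3)*(-3)) = -6 + 2*(27*(-3)) = -6 + 2*(-81) = -6 - 162 = -168)
(O + Q(0, M(6))*(-17))**2 = (-168 + 0*(-17))**2 = (-168 + 0)**2 = (-168)**2 = 28224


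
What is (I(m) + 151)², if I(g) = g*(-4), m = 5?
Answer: 17161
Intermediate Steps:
I(g) = -4*g
(I(m) + 151)² = (-4*5 + 151)² = (-20 + 151)² = 131² = 17161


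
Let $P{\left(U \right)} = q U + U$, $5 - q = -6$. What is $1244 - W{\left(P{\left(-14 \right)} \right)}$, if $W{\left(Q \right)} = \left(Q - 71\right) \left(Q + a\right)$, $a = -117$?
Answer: $-66871$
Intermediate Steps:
$q = 11$ ($q = 5 - -6 = 5 + 6 = 11$)
$P{\left(U \right)} = 12 U$ ($P{\left(U \right)} = 11 U + U = 12 U$)
$W{\left(Q \right)} = \left(-117 + Q\right) \left(-71 + Q\right)$ ($W{\left(Q \right)} = \left(Q - 71\right) \left(Q - 117\right) = \left(-71 + Q\right) \left(-117 + Q\right) = \left(-117 + Q\right) \left(-71 + Q\right)$)
$1244 - W{\left(P{\left(-14 \right)} \right)} = 1244 - \left(8307 + \left(12 \left(-14\right)\right)^{2} - 188 \cdot 12 \left(-14\right)\right) = 1244 - \left(8307 + \left(-168\right)^{2} - -31584\right) = 1244 - \left(8307 + 28224 + 31584\right) = 1244 - 68115 = -66871$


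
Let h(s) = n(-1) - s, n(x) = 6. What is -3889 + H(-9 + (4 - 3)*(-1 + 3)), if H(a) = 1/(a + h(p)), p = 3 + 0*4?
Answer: -15557/4 ≈ -3889.3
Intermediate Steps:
p = 3 (p = 3 + 0 = 3)
h(s) = 6 - s
H(a) = 1/(3 + a) (H(a) = 1/(a + (6 - 1*3)) = 1/(a + (6 - 3)) = 1/(a + 3) = 1/(3 + a))
-3889 + H(-9 + (4 - 3)*(-1 + 3)) = -3889 + 1/(3 + (-9 + (4 - 3)*(-1 + 3))) = -3889 + 1/(3 + (-9 + 1*2)) = -3889 + 1/(3 + (-9 + 2)) = -3889 + 1/(3 - 7) = -3889 + 1/(-4) = -3889 - 1/4 = -15557/4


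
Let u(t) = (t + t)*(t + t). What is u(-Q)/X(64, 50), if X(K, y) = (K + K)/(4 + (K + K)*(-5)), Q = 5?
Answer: -3975/8 ≈ -496.88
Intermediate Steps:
u(t) = 4*t² (u(t) = (2*t)*(2*t) = 4*t²)
X(K, y) = 2*K/(4 - 10*K) (X(K, y) = (2*K)/(4 + (2*K)*(-5)) = (2*K)/(4 - 10*K) = 2*K/(4 - 10*K))
u(-Q)/X(64, 50) = (4*(-1*5)²)/((-1*64/(-2 + 5*64))) = (4*(-5)²)/((-1*64/(-2 + 320))) = (4*25)/((-1*64/318)) = 100/((-1*64*1/318)) = 100/(-32/159) = 100*(-159/32) = -3975/8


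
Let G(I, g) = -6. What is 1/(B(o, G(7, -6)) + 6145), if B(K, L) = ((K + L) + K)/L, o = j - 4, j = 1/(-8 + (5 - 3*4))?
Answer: 45/276631 ≈ 0.00016267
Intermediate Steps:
j = -1/15 (j = 1/(-8 + (5 - 12)) = 1/(-8 - 7) = 1/(-15) = -1/15 ≈ -0.066667)
o = -61/15 (o = -1/15 - 4 = -61/15 ≈ -4.0667)
B(K, L) = (L + 2*K)/L
1/(B(o, G(7, -6)) + 6145) = 1/((-6 + 2*(-61/15))/(-6) + 6145) = 1/(-(-6 - 122/15)/6 + 6145) = 1/(-⅙*(-212/15) + 6145) = 1/(106/45 + 6145) = 1/(276631/45) = 45/276631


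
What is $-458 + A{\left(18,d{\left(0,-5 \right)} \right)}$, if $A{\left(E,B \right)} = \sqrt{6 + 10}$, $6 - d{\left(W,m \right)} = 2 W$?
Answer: $-454$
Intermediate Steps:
$d{\left(W,m \right)} = 6 - 2 W$
$A{\left(E,B \right)} = 4$ ($A{\left(E,B \right)} = \sqrt{16} = 4$)
$-458 + A{\left(18,d{\left(0,-5 \right)} \right)} = -458 + 4 = -454$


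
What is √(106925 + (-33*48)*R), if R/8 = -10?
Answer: √233645 ≈ 483.37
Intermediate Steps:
R = -80 (R = 8*(-10) = -80)
√(106925 + (-33*48)*R) = √(106925 - 33*48*(-80)) = √(106925 - 1584*(-80)) = √(106925 + 126720) = √233645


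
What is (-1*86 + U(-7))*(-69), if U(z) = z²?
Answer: 2553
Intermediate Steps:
(-1*86 + U(-7))*(-69) = (-1*86 + (-7)²)*(-69) = (-86 + 49)*(-69) = -37*(-69) = 2553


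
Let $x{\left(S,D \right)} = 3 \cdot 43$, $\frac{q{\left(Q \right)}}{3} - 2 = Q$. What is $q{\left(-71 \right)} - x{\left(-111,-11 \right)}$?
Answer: $-336$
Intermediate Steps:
$q{\left(Q \right)} = 6 + 3 Q$
$x{\left(S,D \right)} = 129$
$q{\left(-71 \right)} - x{\left(-111,-11 \right)} = \left(6 + 3 \left(-71\right)\right) - 129 = \left(6 - 213\right) - 129 = -207 - 129 = -336$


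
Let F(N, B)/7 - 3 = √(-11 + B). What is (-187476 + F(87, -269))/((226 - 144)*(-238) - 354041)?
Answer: 62485/124519 - 14*I*√70/373557 ≈ 0.50181 - 0.00031356*I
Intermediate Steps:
F(N, B) = 21 + 7*√(-11 + B)
(-187476 + F(87, -269))/((226 - 144)*(-238) - 354041) = (-187476 + (21 + 7*√(-11 - 269)))/((226 - 144)*(-238) - 354041) = (-187476 + (21 + 7*√(-280)))/(82*(-238) - 354041) = (-187476 + (21 + 7*(2*I*√70)))/(-19516 - 354041) = (-187476 + (21 + 14*I*√70))/(-373557) = (-187455 + 14*I*√70)*(-1/373557) = 62485/124519 - 14*I*√70/373557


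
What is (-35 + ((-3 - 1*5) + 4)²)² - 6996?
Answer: -6635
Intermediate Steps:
(-35 + ((-3 - 1*5) + 4)²)² - 6996 = (-35 + ((-3 - 5) + 4)²)² - 6996 = (-35 + (-8 + 4)²)² - 6996 = (-35 + (-4)²)² - 6996 = (-35 + 16)² - 6996 = (-19)² - 6996 = 361 - 6996 = -6635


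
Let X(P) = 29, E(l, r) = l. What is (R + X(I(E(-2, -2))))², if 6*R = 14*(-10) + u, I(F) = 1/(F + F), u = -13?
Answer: 49/4 ≈ 12.250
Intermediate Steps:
I(F) = 1/(2*F)
R = -51/2 (R = (14*(-10) - 13)/6 = (-140 - 13)/6 = (⅙)*(-153) = -51/2 ≈ -25.500)
(R + X(I(E(-2, -2))))² = (-51/2 + 29)² = (7/2)² = 49/4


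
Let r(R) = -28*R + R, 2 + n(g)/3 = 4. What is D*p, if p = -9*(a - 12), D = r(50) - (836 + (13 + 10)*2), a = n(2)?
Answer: -120528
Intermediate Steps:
n(g) = 6 (n(g) = -6 + 3*4 = -6 + 12 = 6)
a = 6
r(R) = -27*R
D = -2232 (D = -27*50 - (836 + (13 + 10)*2) = -1350 - (836 + 23*2) = -1350 - (836 + 46) = -1350 - 1*882 = -1350 - 882 = -2232)
p = 54 (p = -9*(6 - 12) = -9*(-6) = 54)
D*p = -2232*54 = -120528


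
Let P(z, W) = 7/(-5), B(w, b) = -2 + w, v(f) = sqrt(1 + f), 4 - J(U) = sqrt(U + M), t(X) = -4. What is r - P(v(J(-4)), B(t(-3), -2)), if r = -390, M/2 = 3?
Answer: -1943/5 ≈ -388.60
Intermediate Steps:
M = 6 (M = 2*3 = 6)
J(U) = 4 - sqrt(6 + U) (J(U) = 4 - sqrt(U + 6) = 4 - sqrt(6 + U))
P(z, W) = -7/5 (P(z, W) = 7*(-1/5) = -7/5)
r - P(v(J(-4)), B(t(-3), -2)) = -390 - 1*(-7/5) = -390 + 7/5 = -1943/5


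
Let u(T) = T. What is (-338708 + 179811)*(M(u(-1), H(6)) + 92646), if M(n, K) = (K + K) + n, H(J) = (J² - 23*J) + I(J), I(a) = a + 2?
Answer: -14691139929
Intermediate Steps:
I(a) = 2 + a
H(J) = 2 + J² - 22*J (H(J) = (J² - 23*J) + (2 + J) = 2 + J² - 22*J)
M(n, K) = n + 2*K (M(n, K) = 2*K + n = n + 2*K)
(-338708 + 179811)*(M(u(-1), H(6)) + 92646) = (-338708 + 179811)*((-1 + 2*(2 + 6² - 22*6)) + 92646) = -158897*((-1 + 2*(2 + 36 - 132)) + 92646) = -158897*((-1 + 2*(-94)) + 92646) = -158897*((-1 - 188) + 92646) = -158897*(-189 + 92646) = -158897*92457 = -14691139929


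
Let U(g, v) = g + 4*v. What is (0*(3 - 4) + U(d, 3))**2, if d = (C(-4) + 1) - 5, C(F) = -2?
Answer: 36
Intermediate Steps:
d = -6 (d = (-2 + 1) - 5 = -1 - 5 = -6)
(0*(3 - 4) + U(d, 3))**2 = (0*(3 - 4) + (-6 + 4*3))**2 = (0*(-1) + (-6 + 12))**2 = (0 + 6)**2 = 6**2 = 36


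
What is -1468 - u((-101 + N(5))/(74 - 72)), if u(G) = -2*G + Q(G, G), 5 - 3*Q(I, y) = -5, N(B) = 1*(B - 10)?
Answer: -4732/3 ≈ -1577.3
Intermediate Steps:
N(B) = -10 + B (N(B) = 1*(-10 + B) = -10 + B)
Q(I, y) = 10/3 (Q(I, y) = 5/3 - ⅓*(-5) = 5/3 + 5/3 = 10/3)
u(G) = 10/3 - 2*G (u(G) = -2*G + 10/3 = 10/3 - 2*G)
-1468 - u((-101 + N(5))/(74 - 72)) = -1468 - (10/3 - 2*(-101 + (-10 + 5))/(74 - 72)) = -1468 - (10/3 - 2*(-101 - 5)/2) = -1468 - (10/3 - (-212)/2) = -1468 - (10/3 - 2*(-53)) = -1468 - (10/3 + 106) = -1468 - 1*328/3 = -1468 - 328/3 = -4732/3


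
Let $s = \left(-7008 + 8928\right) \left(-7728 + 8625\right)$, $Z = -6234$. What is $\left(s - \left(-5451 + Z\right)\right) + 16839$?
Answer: $1750764$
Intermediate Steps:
$s = 1722240$ ($s = 1920 \cdot 897 = 1722240$)
$\left(s - \left(-5451 + Z\right)\right) + 16839 = \left(1722240 + \left(5451 - -6234\right)\right) + 16839 = \left(1722240 + \left(5451 + 6234\right)\right) + 16839 = \left(1722240 + 11685\right) + 16839 = 1733925 + 16839 = 1750764$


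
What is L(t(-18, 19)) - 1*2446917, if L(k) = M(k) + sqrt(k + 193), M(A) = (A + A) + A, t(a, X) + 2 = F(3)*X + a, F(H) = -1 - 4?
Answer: -2447262 + sqrt(78) ≈ -2.4473e+6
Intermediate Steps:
F(H) = -5
t(a, X) = -2 + a - 5*X (t(a, X) = -2 + (-5*X + a) = -2 + (a - 5*X) = -2 + a - 5*X)
M(A) = 3*A (M(A) = 2*A + A = 3*A)
L(k) = sqrt(193 + k) + 3*k (L(k) = 3*k + sqrt(k + 193) = 3*k + sqrt(193 + k) = sqrt(193 + k) + 3*k)
L(t(-18, 19)) - 1*2446917 = (sqrt(193 + (-2 - 18 - 5*19)) + 3*(-2 - 18 - 5*19)) - 1*2446917 = (sqrt(193 + (-2 - 18 - 95)) + 3*(-2 - 18 - 95)) - 2446917 = (sqrt(193 - 115) + 3*(-115)) - 2446917 = (sqrt(78) - 345) - 2446917 = (-345 + sqrt(78)) - 2446917 = -2447262 + sqrt(78)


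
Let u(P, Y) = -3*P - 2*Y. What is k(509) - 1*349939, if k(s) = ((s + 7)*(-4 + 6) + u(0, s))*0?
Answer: -349939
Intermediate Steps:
k(s) = 0 (k(s) = ((s + 7)*(-4 + 6) + (-3*0 - 2*s))*0 = ((7 + s)*2 + (0 - 2*s))*0 = ((14 + 2*s) - 2*s)*0 = 14*0 = 0)
k(509) - 1*349939 = 0 - 1*349939 = 0 - 349939 = -349939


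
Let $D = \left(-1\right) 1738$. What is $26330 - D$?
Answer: $28068$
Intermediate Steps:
$D = -1738$
$26330 - D = 26330 - -1738 = 26330 + 1738 = 28068$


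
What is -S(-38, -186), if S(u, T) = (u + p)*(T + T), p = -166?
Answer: -75888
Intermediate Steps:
S(u, T) = 2*T*(-166 + u) (S(u, T) = (u - 166)*(T + T) = (-166 + u)*(2*T) = 2*T*(-166 + u))
-S(-38, -186) = -2*(-186)*(-166 - 38) = -2*(-186)*(-204) = -1*75888 = -75888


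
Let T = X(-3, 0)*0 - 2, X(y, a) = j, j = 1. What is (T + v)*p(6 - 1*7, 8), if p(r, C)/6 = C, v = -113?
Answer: -5520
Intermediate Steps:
X(y, a) = 1
p(r, C) = 6*C
T = -2 (T = 1*0 - 2 = 0 - 2 = -2)
(T + v)*p(6 - 1*7, 8) = (-2 - 113)*(6*8) = -115*48 = -5520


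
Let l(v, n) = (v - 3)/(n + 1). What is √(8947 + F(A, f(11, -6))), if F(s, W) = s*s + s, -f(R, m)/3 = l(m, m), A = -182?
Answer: √41889 ≈ 204.67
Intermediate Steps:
l(v, n) = (-3 + v)/(1 + n)
f(R, m) = -3*(-3 + m)/(1 + m)
F(s, W) = s + s² (F(s, W) = s² + s = s + s²)
√(8947 + F(A, f(11, -6))) = √(8947 - 182*(1 - 182)) = √(8947 - 182*(-181)) = √(8947 + 32942) = √41889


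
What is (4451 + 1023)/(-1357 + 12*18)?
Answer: -782/163 ≈ -4.7975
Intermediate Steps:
(4451 + 1023)/(-1357 + 12*18) = 5474/(-1357 + 216) = 5474/(-1141) = 5474*(-1/1141) = -782/163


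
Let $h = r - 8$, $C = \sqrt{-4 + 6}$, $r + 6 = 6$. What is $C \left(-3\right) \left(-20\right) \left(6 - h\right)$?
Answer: $840 \sqrt{2} \approx 1187.9$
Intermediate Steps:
$r = 0$ ($r = -6 + 6 = 0$)
$C = \sqrt{2} \approx 1.4142$
$h = -8$ ($h = 0 - 8 = -8$)
$C \left(-3\right) \left(-20\right) \left(6 - h\right) = \sqrt{2} \left(-3\right) \left(-20\right) \left(6 - -8\right) = - 3 \sqrt{2} \left(-20\right) \left(6 + 8\right) = 60 \sqrt{2} \cdot 14 = 840 \sqrt{2}$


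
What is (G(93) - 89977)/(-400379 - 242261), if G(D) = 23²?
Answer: 11181/80330 ≈ 0.13919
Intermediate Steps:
G(D) = 529
(G(93) - 89977)/(-400379 - 242261) = (529 - 89977)/(-400379 - 242261) = -89448/(-642640) = -89448*(-1/642640) = 11181/80330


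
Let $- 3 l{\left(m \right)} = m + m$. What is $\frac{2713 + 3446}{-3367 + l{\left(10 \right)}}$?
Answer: $- \frac{18477}{10121} \approx -1.8256$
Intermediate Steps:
$l{\left(m \right)} = - \frac{2 m}{3}$ ($l{\left(m \right)} = - \frac{m + m}{3} = - \frac{2 m}{3}$)
$\frac{2713 + 3446}{-3367 + l{\left(10 \right)}} = \frac{2713 + 3446}{-3367 - \frac{20}{3}} = \frac{6159}{-3367 - \frac{20}{3}} = \frac{6159}{- \frac{10121}{3}} = 6159 \left(- \frac{3}{10121}\right) = - \frac{18477}{10121}$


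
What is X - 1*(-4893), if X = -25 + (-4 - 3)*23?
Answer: 4707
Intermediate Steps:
X = -186 (X = -25 - 7*23 = -25 - 161 = -186)
X - 1*(-4893) = -186 - 1*(-4893) = -186 + 4893 = 4707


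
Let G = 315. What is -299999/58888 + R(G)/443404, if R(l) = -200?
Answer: -1956360797/383987864 ≈ -5.0948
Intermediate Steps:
-299999/58888 + R(G)/443404 = -299999/58888 - 200/443404 = -299999*1/58888 - 200*1/443404 = -17647/3464 - 50/110851 = -1956360797/383987864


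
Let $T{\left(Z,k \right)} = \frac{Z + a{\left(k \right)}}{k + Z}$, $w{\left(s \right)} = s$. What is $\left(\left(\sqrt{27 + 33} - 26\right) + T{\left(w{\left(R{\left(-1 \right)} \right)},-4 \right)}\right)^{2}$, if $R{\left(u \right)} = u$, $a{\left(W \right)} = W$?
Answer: $685 - 100 \sqrt{15} \approx 297.7$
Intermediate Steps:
$T{\left(Z,k \right)} = 1$ ($T{\left(Z,k \right)} = \frac{Z + k}{k + Z} = \frac{Z + k}{Z + k} = 1$)
$\left(\left(\sqrt{27 + 33} - 26\right) + T{\left(w{\left(R{\left(-1 \right)} \right)},-4 \right)}\right)^{2} = \left(\left(\sqrt{27 + 33} - 26\right) + 1\right)^{2} = \left(\left(\sqrt{60} - 26\right) + 1\right)^{2} = \left(\left(2 \sqrt{15} - 26\right) + 1\right)^{2} = \left(\left(-26 + 2 \sqrt{15}\right) + 1\right)^{2} = \left(-25 + 2 \sqrt{15}\right)^{2}$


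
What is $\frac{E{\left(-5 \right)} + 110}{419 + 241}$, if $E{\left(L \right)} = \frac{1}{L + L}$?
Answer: $\frac{1099}{6600} \approx 0.16652$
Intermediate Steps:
$E{\left(L \right)} = \frac{1}{2 L}$
$\frac{E{\left(-5 \right)} + 110}{419 + 241} = \frac{\frac{1}{2 \left(-5\right)} + 110}{419 + 241} = \frac{\frac{1}{2} \left(- \frac{1}{5}\right) + 110}{660} = \left(- \frac{1}{10} + 110\right) \frac{1}{660} = \frac{1099}{10} \cdot \frac{1}{660} = \frac{1099}{6600}$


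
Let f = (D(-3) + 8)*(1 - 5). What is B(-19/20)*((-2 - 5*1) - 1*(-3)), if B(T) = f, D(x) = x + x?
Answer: 32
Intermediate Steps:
D(x) = 2*x
f = -8 (f = (2*(-3) + 8)*(1 - 5) = (-6 + 8)*(-4) = 2*(-4) = -8)
B(T) = -8
B(-19/20)*((-2 - 5*1) - 1*(-3)) = -8*((-2 - 5*1) - 1*(-3)) = -8*((-2 - 5) + 3) = -8*(-7 + 3) = -8*(-4) = 32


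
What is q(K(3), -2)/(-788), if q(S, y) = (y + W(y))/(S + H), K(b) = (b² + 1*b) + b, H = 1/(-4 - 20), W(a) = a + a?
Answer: 36/70723 ≈ 0.00050903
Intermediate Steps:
W(a) = 2*a
H = -1/24 (H = 1/(-24) = -1/24 ≈ -0.041667)
K(b) = b² + 2*b (K(b) = (b² + b) + b = (b + b²) + b = b² + 2*b)
q(S, y) = 3*y/(-1/24 + S) (q(S, y) = (y + 2*y)/(S - 1/24) = (3*y)/(-1/24 + S) = 3*y/(-1/24 + S))
q(K(3), -2)/(-788) = (72*(-2)/(-1 + 24*(3*(2 + 3))))/(-788) = (72*(-2)/(-1 + 24*(3*5)))*(-1/788) = (72*(-2)/(-1 + 24*15))*(-1/788) = (72*(-2)/(-1 + 360))*(-1/788) = (72*(-2)/359)*(-1/788) = (72*(-2)*(1/359))*(-1/788) = -144/359*(-1/788) = 36/70723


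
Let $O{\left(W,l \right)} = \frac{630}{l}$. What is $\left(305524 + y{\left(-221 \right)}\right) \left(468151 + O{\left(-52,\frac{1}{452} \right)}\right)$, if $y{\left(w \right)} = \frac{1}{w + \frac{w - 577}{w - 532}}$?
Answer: $\frac{12698937369013959}{55205} \approx 2.3003 \cdot 10^{11}$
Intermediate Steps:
$y{\left(w \right)} = \frac{1}{w + \frac{-577 + w}{-532 + w}}$
$\left(305524 + y{\left(-221 \right)}\right) \left(468151 + O{\left(-52,\frac{1}{452} \right)}\right) = \left(305524 + \frac{532 - -221}{577 - \left(-221\right)^{2} + 531 \left(-221\right)}\right) \left(468151 + \frac{630}{\frac{1}{452}}\right) = \left(305524 + \frac{532 + 221}{577 - 48841 - 117351}\right) \left(468151 + 630 \frac{1}{\frac{1}{452}}\right) = \left(305524 + \frac{1}{577 - 48841 - 117351} \cdot 753\right) \left(468151 + 630 \cdot 452\right) = \left(305524 + \frac{1}{-165615} \cdot 753\right) \left(468151 + 284760\right) = \left(305524 - \frac{251}{55205}\right) 752911 = \frac{16866452169}{55205} \cdot 752911 = \frac{12698937369013959}{55205}$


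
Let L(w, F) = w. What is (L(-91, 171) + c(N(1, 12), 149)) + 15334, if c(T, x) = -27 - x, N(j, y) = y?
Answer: 15067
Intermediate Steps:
(L(-91, 171) + c(N(1, 12), 149)) + 15334 = (-91 + (-27 - 1*149)) + 15334 = (-91 + (-27 - 149)) + 15334 = (-91 - 176) + 15334 = -267 + 15334 = 15067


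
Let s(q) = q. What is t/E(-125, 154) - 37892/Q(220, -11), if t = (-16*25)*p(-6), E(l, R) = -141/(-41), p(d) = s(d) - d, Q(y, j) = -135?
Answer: 37892/135 ≈ 280.68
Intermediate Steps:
p(d) = 0 (p(d) = d - d = 0)
E(l, R) = 141/41 (E(l, R) = -141*(-1/41) = 141/41)
t = 0 (t = -16*25*0 = -400*0 = 0)
t/E(-125, 154) - 37892/Q(220, -11) = 0/(141/41) - 37892/(-135) = 0*(41/141) - 37892*(-1/135) = 0 + 37892/135 = 37892/135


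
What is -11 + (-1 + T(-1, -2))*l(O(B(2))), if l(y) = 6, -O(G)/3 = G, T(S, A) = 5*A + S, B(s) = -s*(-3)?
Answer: -83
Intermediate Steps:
B(s) = 3*s
T(S, A) = S + 5*A
O(G) = -3*G
-11 + (-1 + T(-1, -2))*l(O(B(2))) = -11 + (-1 + (-1 + 5*(-2)))*6 = -11 + (-1 + (-1 - 10))*6 = -11 + (-1 - 11)*6 = -11 - 12*6 = -11 - 72 = -83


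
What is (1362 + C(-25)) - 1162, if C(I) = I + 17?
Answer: 192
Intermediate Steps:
C(I) = 17 + I
(1362 + C(-25)) - 1162 = (1362 + (17 - 25)) - 1162 = (1362 - 8) - 1162 = 1354 - 1162 = 192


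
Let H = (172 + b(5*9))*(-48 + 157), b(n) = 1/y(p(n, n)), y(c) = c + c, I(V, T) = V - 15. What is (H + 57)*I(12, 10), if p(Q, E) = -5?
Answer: -563823/10 ≈ -56382.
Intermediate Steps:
I(V, T) = -15 + V
y(c) = 2*c
b(n) = -1/10 (b(n) = 1/(2*(-5)) = 1/(-10) = -1/10)
H = 187371/10 (H = (172 - 1/10)*(-48 + 157) = (1719/10)*109 = 187371/10 ≈ 18737.)
(H + 57)*I(12, 10) = (187371/10 + 57)*(-15 + 12) = (187941/10)*(-3) = -563823/10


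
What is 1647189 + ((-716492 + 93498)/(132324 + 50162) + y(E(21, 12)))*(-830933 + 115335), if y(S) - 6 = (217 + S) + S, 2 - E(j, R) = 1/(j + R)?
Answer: -476665949791157/3011019 ≈ -1.5831e+8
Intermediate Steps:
E(j, R) = 2 - 1/(R + j) (E(j, R) = 2 - 1/(j + R) = 2 - 1/(R + j))
y(S) = 223 + 2*S (y(S) = 6 + ((217 + S) + S) = 6 + (217 + 2*S) = 223 + 2*S)
1647189 + ((-716492 + 93498)/(132324 + 50162) + y(E(21, 12)))*(-830933 + 115335) = 1647189 + ((-716492 + 93498)/(132324 + 50162) + (223 + 2*((-1 + 2*12 + 2*21)/(12 + 21))))*(-830933 + 115335) = 1647189 + (-622994/182486 + (223 + 2*((-1 + 24 + 42)/33)))*(-715598) = 1647189 + (-622994*1/182486 + (223 + 2*((1/33)*65)))*(-715598) = 1647189 + (-311497/91243 + (223 + 2*(65/33)))*(-715598) = 1647189 + (-311497/91243 + (223 + 130/33))*(-715598) = 1647189 + (-311497/91243 + 7489/33)*(-715598) = 1647189 + (673039426/3011019)*(-715598) = 1647189 - 481625667166748/3011019 = -476665949791157/3011019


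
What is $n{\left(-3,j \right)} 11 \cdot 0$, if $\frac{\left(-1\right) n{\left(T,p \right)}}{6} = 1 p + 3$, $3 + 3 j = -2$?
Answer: $0$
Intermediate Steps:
$j = - \frac{5}{3}$ ($j = -1 + \frac{1}{3} \left(-2\right) = -1 - \frac{2}{3} = - \frac{5}{3} \approx -1.6667$)
$n{\left(T,p \right)} = -18 - 6 p$ ($n{\left(T,p \right)} = - 6 \left(1 p + 3\right) = - 6 \left(p + 3\right) = - 6 \left(3 + p\right) = -18 - 6 p$)
$n{\left(-3,j \right)} 11 \cdot 0 = \left(-18 - -10\right) 11 \cdot 0 = \left(-18 + 10\right) 11 \cdot 0 = \left(-8\right) 11 \cdot 0 = \left(-88\right) 0 = 0$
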